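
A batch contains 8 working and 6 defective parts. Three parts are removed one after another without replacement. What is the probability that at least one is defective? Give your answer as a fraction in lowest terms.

P(no defective) = 8/14 × 7/13 × 6/12 = 336/2184 = 2/13.
P(at least one) = 1 − 2/13 = 11/13.

11/13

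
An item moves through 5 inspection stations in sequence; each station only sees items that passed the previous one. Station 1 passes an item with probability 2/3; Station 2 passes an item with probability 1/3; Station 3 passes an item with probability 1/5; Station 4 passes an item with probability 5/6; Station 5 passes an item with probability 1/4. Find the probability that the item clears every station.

Multiplying along the chain,
P = 2/3 × 1/3 × 1/5 × 5/6 × 1/4 = 10/1080 = 1/108.

1/108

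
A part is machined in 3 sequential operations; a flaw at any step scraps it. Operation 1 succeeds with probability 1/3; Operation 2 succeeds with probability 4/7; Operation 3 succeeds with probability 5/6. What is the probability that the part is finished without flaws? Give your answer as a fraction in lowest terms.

Multiplying along the chain,
P = 1/3 × 4/7 × 5/6 = 20/126 = 10/63.

10/63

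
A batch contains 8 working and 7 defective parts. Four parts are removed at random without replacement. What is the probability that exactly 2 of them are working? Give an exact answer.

One ordering (working drawn first) has probability 8/15 × 7/14 × 7/13 × 6/12 = 2352/32760 = 14/195.
There are C(4,2) = 6 such orderings, each equally likely, so P = 6 × 14/195 = 28/65.

28/65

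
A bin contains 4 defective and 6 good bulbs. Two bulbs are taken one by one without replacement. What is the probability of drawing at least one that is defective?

2/3

P(no defective) = 6/10 × 5/9 = 30/90 = 1/3.
P(at least one) = 1 − 1/3 = 2/3.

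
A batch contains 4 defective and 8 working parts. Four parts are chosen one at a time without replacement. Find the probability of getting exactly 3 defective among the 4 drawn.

32/495

One ordering (defective drawn first) has probability 4/12 × 3/11 × 2/10 × 8/9 = 192/11880 = 8/495.
There are C(4,3) = 4 such orderings, each equally likely, so P = 4 × 8/495 = 32/495.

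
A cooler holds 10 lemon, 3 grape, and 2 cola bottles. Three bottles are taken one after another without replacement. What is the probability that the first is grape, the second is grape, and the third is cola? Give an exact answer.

Each draw changes the counts, so multiply the conditional probabilities along the sequence:
P = 3/15 × 2/14 × 2/13 = 12/2730 = 2/455.

2/455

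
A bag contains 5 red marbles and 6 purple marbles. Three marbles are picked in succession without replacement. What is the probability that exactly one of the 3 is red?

5/11

One ordering (red drawn first) has probability 5/11 × 6/10 × 5/9 = 150/990 = 5/33.
There are C(3,1) = 3 such orderings, each equally likely, so P = 3 × 5/33 = 5/11.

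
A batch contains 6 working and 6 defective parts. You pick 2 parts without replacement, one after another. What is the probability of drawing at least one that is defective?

P(no defective) = 6/12 × 5/11 = 30/132 = 5/22.
P(at least one) = 1 − 5/22 = 17/22.

17/22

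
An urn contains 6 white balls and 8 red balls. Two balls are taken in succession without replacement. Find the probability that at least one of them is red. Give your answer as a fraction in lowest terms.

76/91

P(no red) = 6/14 × 5/13 = 30/182 = 15/91.
P(at least one) = 1 − 15/91 = 76/91.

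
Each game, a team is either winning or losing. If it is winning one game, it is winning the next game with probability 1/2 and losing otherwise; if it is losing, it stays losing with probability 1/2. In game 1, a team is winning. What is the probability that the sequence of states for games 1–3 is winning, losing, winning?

1/4

Game 1 is given. For each transition, use the conditional probability from the current state:
P(losing | winning) = 1/2; P(winning | losing) = 1/2.
P = 1/2 × 1/2 = 1/4.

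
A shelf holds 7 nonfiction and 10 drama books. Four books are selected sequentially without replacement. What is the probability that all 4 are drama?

3/34

P(all drama) = 10/17 × 9/16 × 8/15 × 7/14 = 5040/57120 = 3/34.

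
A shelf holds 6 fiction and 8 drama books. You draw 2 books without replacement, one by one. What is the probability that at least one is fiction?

P(no fiction) = 8/14 × 7/13 = 56/182 = 4/13.
P(at least one) = 1 − 4/13 = 9/13.

9/13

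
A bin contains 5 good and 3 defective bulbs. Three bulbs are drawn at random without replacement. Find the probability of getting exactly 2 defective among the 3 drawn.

One ordering (defective drawn first) has probability 3/8 × 2/7 × 5/6 = 30/336 = 5/56.
There are C(3,2) = 3 such orderings, each equally likely, so P = 3 × 5/56 = 15/56.

15/56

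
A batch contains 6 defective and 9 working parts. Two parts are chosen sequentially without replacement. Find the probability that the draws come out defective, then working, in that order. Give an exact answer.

9/35

Chain rule:
P = 6/15 × 9/14 = 54/210 = 9/35.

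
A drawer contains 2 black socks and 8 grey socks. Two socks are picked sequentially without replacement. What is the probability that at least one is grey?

P(no grey) = 2/10 × 1/9 = 2/90 = 1/45.
P(at least one) = 1 − 1/45 = 44/45.

44/45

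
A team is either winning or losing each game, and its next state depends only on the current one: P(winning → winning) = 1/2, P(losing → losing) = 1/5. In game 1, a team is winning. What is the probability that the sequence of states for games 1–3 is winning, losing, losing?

1/10

Game 1 is given. For each transition, use the conditional probability from the current state:
P(losing | winning) = 1/2; P(losing | losing) = 1/5.
P = 1/2 × 1/5 = 1/10.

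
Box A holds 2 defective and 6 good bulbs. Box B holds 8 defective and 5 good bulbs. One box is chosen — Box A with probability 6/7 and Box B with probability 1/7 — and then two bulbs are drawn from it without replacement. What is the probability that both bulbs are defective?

313/3822

From Box A: P(both defective) = (2/8)(1/7) = 1/28.
From Box B: P(both defective) = (8/13)(7/12) = 14/39.
Total probability = (6/7)(1/28) + (1/7)(14/39) = 313/3822.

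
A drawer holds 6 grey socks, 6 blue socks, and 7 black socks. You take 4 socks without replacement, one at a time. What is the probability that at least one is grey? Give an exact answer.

3161/3876

P(no grey) = 13/19 × 12/18 × 11/17 × 10/16 = 17160/93024 = 715/3876.
P(at least one) = 1 − 715/3876 = 3161/3876.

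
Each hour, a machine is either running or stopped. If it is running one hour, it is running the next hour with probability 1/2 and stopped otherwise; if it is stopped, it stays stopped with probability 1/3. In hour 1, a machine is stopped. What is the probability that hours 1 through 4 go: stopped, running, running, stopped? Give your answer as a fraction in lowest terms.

1/6

Hour 1 is given. For each transition, use the conditional probability from the current state:
P(running | stopped) = 2/3; P(running | running) = 1/2; P(stopped | running) = 1/2.
P = 2/3 × 1/2 × 1/2 = 2/12 = 1/6.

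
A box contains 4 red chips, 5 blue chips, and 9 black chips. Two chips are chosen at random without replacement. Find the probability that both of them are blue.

10/153

P(every draw is blue) = 5/18 × 4/17 = 20/306 = 10/153.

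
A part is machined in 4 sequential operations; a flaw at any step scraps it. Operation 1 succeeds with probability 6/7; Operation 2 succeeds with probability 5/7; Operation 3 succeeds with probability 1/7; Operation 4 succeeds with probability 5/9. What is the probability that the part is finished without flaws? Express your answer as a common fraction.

50/1029

The events are sequential, so multiply the conditional probabilities:
P = 6/7 × 5/7 × 1/7 × 5/9 = 150/3087 = 50/1029.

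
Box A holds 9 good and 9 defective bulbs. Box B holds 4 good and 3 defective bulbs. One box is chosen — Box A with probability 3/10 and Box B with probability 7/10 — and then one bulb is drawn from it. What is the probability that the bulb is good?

From Box A: P(good) = 9/18.
From Box B: P(good) = 4/7.
Total probability = (3/10)(9/18) + (7/10)(4/7) = 11/20.

11/20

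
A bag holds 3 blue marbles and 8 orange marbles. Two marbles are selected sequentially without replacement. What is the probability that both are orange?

28/55

P(every draw is orange) = 8/11 × 7/10 = 56/110 = 28/55.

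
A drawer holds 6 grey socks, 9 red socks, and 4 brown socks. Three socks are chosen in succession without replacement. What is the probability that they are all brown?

P(all brown) = 4/19 × 3/18 × 2/17 = 24/5814 = 4/969.

4/969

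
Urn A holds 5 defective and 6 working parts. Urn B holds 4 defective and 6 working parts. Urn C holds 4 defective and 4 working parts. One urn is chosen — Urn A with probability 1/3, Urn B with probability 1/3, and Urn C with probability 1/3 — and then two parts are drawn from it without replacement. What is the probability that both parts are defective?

1223/6930

From Urn A: P(both defective) = (5/11)(4/10) = 2/11.
From Urn B: P(both defective) = (4/10)(3/9) = 2/15.
From Urn C: P(both defective) = (4/8)(3/7) = 3/14.
Total probability = (1/3)(2/11) + (1/3)(2/15) + (1/3)(3/14) = 1223/6930.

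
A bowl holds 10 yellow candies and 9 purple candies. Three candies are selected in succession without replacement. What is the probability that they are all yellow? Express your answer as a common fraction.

P(every draw is yellow) = 10/19 × 9/18 × 8/17 = 720/5814 = 40/323.

40/323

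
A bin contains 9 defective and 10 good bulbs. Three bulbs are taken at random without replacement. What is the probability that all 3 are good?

P(all good) = 10/19 × 9/18 × 8/17 = 720/5814 = 40/323.

40/323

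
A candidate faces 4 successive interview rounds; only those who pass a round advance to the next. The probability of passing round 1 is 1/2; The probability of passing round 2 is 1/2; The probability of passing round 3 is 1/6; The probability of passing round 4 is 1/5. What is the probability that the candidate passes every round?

Multiplying along the chain,
P = 1/2 × 1/2 × 1/6 × 1/5 = 1/120.

1/120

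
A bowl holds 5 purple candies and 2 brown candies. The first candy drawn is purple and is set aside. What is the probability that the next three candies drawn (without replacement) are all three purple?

With the first candy removed, 4 purple remain out of 6.
P = 4/6 × 3/5 × 2/4 = 24/120 = 1/5.

1/5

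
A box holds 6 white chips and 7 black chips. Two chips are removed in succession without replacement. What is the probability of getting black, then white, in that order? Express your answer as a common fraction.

Chain rule:
P = 7/13 × 6/12 = 42/156 = 7/26.

7/26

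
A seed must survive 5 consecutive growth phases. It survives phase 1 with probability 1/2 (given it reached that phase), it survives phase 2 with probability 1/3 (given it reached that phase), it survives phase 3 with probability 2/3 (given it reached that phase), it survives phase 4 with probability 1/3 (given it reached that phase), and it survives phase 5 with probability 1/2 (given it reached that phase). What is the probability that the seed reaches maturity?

1/54

The events are sequential, so multiply the conditional probabilities:
P = 1/2 × 1/3 × 2/3 × 1/3 × 1/2 = 2/108 = 1/54.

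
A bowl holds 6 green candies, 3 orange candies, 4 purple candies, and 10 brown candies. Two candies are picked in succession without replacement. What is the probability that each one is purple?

6/253

P = 4/23 × 3/22 = 12/506 = 6/253.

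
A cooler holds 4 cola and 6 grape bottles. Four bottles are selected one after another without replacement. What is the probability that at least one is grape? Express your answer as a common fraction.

P(no grape) = 4/10 × 3/9 × 2/8 × 1/7 = 24/5040 = 1/210.
P(at least one) = 1 − 1/210 = 209/210.

209/210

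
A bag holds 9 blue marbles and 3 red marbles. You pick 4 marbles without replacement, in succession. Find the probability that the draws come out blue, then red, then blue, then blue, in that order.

7/55

Chain rule:
P = 9/12 × 3/11 × 8/10 × 7/9 = 1512/11880 = 7/55.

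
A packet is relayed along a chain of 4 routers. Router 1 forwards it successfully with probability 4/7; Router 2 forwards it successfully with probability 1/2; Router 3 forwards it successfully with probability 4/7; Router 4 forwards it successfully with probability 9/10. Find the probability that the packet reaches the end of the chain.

Each stage is reached only if all earlier stages succeed, so
P = 4/7 × 1/2 × 4/7 × 9/10 = 144/980 = 36/245.

36/245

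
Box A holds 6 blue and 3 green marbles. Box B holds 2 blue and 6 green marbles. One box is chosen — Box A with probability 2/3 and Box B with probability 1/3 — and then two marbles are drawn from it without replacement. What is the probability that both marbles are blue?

From Box A: P(both blue) = (6/9)(5/8) = 5/12.
From Box B: P(both blue) = (2/8)(1/7) = 1/28.
Total probability = (2/3)(5/12) + (1/3)(1/28) = 73/252.

73/252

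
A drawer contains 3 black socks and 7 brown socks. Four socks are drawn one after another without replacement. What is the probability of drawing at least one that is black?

P(no black) = 7/10 × 6/9 × 5/8 × 4/7 = 840/5040 = 1/6.
P(at least one) = 1 − 1/6 = 5/6.

5/6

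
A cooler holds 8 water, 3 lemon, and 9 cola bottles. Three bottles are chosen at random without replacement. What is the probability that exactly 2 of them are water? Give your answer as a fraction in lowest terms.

One ordering (water drawn first) has probability 8/20 × 7/19 × 12/18 = 672/6840 = 28/285.
There are C(3,2) = 3 such orderings, each equally likely, so P = 3 × 28/285 = 28/95.

28/95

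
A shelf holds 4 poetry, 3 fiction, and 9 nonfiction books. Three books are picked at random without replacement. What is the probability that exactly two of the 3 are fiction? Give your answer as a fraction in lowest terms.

39/560

One ordering (fiction drawn first) has probability 3/16 × 2/15 × 13/14 = 78/3360 = 13/560.
There are C(3,2) = 3 such orderings, each equally likely, so P = 3 × 13/560 = 39/560.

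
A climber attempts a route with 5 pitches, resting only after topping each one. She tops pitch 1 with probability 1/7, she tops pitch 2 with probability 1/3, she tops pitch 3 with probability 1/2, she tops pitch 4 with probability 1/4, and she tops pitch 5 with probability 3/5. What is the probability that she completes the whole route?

Each stage is reached only if all earlier stages succeed, so
P = 1/7 × 1/3 × 1/2 × 1/4 × 3/5 = 3/840 = 1/280.

1/280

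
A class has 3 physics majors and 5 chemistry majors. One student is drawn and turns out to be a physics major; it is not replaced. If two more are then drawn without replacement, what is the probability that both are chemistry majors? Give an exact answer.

10/21

With the first student removed, 5 chemistry majors remain out of 7.
P = 5/7 × 4/6 = 20/42 = 10/21.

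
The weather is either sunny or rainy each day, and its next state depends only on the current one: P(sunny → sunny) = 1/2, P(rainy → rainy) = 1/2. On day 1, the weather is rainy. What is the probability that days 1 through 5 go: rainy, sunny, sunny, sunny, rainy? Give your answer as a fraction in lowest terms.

Day 1 is given. For each transition, use the conditional probability from the current state:
P(sunny | rainy) = 1/2; P(sunny | sunny) = 1/2; P(sunny | sunny) = 1/2; P(rainy | sunny) = 1/2.
P = 1/2 × 1/2 × 1/2 × 1/2 = 1/16.

1/16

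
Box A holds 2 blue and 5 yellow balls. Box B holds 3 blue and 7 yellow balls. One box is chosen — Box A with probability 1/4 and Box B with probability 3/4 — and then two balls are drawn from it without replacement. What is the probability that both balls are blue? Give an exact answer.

13/210

From Box A: P(both blue) = (2/7)(1/6) = 1/21.
From Box B: P(both blue) = (3/10)(2/9) = 1/15.
Total probability = (1/4)(1/21) + (3/4)(1/15) = 13/210.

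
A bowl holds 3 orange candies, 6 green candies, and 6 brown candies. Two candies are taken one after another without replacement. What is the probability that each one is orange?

P = 3/15 × 2/14 = 6/210 = 1/35.

1/35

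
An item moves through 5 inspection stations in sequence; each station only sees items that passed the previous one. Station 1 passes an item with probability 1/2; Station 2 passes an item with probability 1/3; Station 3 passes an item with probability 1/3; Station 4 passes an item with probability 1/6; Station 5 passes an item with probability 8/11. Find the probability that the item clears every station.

The events are sequential, so multiply the conditional probabilities:
P = 1/2 × 1/3 × 1/3 × 1/6 × 8/11 = 8/1188 = 2/297.

2/297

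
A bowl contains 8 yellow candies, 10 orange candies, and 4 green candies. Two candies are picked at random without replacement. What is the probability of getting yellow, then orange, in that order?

40/231

Multiply the probability of each draw given the previous ones:
P = 8/22 × 10/21 = 80/462 = 40/231.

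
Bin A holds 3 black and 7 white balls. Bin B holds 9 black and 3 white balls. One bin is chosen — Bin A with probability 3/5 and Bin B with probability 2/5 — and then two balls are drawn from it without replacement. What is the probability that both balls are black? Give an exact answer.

71/275

From Bin A: P(both black) = (3/10)(2/9) = 1/15.
From Bin B: P(both black) = (9/12)(8/11) = 6/11.
Total probability = (3/5)(1/15) + (2/5)(6/11) = 71/275.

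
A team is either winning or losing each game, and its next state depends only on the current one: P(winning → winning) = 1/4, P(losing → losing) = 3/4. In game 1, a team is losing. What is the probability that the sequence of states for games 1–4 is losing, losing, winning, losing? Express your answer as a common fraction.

Game 1 is given. For each transition, use the conditional probability from the current state:
P(losing | losing) = 3/4; P(winning | losing) = 1/4; P(losing | winning) = 3/4.
P = 3/4 × 1/4 × 3/4 = 9/64.

9/64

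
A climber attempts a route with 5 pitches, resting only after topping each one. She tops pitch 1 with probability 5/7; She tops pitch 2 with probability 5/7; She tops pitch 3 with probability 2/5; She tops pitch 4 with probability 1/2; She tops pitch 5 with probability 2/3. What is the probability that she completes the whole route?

10/147

Each stage is reached only if all earlier stages succeed, so
P = 5/7 × 5/7 × 2/5 × 1/2 × 2/3 = 100/1470 = 10/147.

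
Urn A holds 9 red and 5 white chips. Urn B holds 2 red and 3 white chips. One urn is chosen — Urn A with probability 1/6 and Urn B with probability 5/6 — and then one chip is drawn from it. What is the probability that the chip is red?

37/84

From Urn A: P(red) = 9/14.
From Urn B: P(red) = 2/5.
Total probability = (1/6)(9/14) + (5/6)(2/5) = 37/84.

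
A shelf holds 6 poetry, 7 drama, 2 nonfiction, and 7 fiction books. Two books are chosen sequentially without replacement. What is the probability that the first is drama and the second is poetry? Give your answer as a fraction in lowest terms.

Each draw changes the counts, so multiply the conditional probabilities along the sequence:
P = 7/22 × 6/21 = 42/462 = 1/11.

1/11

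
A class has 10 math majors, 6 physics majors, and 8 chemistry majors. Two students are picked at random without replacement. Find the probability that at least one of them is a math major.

185/276

P(no math majors) = 14/24 × 13/23 = 182/552 = 91/276.
P(at least one) = 1 − 91/276 = 185/276.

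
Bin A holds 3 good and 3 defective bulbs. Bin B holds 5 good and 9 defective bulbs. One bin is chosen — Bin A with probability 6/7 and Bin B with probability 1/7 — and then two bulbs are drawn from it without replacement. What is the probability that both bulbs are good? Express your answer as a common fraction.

From Bin A: P(both good) = (3/6)(2/5) = 1/5.
From Bin B: P(both good) = (5/14)(4/13) = 10/91.
Total probability = (6/7)(1/5) + (1/7)(10/91) = 596/3185.

596/3185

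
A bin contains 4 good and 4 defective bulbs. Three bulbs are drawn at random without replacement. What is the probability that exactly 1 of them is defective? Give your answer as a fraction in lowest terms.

3/7

One ordering (defective drawn first) has probability 4/8 × 4/7 × 3/6 = 48/336 = 1/7.
There are C(3,1) = 3 such orderings, each equally likely, so P = 3 × 1/7 = 3/7.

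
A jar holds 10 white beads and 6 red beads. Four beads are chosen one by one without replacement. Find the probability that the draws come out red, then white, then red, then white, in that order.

Multiply the probability of each draw given the previous ones:
P = 6/16 × 10/15 × 5/14 × 9/13 = 2700/43680 = 45/728.

45/728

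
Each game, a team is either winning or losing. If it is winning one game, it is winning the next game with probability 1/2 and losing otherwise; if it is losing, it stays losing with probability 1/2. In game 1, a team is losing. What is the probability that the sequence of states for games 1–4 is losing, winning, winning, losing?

Game 1 is given. For each transition, use the conditional probability from the current state:
P(winning | losing) = 1/2; P(winning | winning) = 1/2; P(losing | winning) = 1/2.
P = 1/2 × 1/2 × 1/2 = 1/8.

1/8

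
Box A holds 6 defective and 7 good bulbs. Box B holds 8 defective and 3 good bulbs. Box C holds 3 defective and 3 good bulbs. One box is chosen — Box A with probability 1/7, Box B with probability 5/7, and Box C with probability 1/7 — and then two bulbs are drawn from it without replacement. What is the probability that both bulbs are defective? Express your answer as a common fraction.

4201/10010

From Box A: P(both defective) = (6/13)(5/12) = 5/26.
From Box B: P(both defective) = (8/11)(7/10) = 28/55.
From Box C: P(both defective) = (3/6)(2/5) = 1/5.
Total probability = (1/7)(5/26) + (5/7)(28/55) + (1/7)(1/5) = 4201/10010.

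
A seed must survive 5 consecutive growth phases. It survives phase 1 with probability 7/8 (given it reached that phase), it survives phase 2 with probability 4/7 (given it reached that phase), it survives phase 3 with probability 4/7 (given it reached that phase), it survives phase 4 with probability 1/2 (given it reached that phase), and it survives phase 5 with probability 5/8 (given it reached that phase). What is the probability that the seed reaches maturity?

5/56

Each stage is reached only if all earlier stages succeed, so
P = 7/8 × 4/7 × 4/7 × 1/2 × 5/8 = 560/6272 = 5/56.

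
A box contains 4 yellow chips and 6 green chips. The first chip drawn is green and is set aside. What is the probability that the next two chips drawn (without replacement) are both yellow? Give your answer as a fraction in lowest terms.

With the first chip removed, 4 yellow remain out of 9.
P = 4/9 × 3/8 = 12/72 = 1/6.

1/6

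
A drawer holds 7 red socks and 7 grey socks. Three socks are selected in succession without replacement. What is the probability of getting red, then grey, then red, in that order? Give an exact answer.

Chain rule:
P = 7/14 × 7/13 × 6/12 = 294/2184 = 7/52.

7/52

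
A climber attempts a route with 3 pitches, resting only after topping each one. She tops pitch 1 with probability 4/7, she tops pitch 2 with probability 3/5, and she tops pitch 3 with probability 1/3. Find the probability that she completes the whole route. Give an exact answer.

Each stage is reached only if all earlier stages succeed, so
P = 4/7 × 3/5 × 1/3 = 12/105 = 4/35.

4/35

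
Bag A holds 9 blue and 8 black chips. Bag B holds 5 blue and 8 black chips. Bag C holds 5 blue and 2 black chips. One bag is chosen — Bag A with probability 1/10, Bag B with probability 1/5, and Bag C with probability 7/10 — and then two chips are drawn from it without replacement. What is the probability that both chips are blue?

From Bag A: P(both blue) = (9/17)(8/16) = 9/34.
From Bag B: P(both blue) = (5/13)(4/12) = 5/39.
From Bag C: P(both blue) = (5/7)(4/6) = 10/21.
Total probability = (1/10)(9/34) + (1/5)(5/39) + (7/10)(10/21) = 5111/13260.

5111/13260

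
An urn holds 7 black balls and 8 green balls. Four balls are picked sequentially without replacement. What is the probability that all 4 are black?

1/39

P = 7/15 × 6/14 × 5/13 × 4/12 = 840/32760 = 1/39.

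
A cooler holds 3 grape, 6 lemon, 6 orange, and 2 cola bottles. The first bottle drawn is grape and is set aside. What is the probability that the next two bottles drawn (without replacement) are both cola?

1/120

With the first bottle removed, 2 cola remain out of 16.
P = 2/16 × 1/15 = 2/240 = 1/120.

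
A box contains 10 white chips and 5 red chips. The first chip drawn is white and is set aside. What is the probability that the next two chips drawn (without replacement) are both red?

10/91

After the first draw, 5 of the remaining 14 chips are red.
P = 5/14 × 4/13 = 20/182 = 10/91.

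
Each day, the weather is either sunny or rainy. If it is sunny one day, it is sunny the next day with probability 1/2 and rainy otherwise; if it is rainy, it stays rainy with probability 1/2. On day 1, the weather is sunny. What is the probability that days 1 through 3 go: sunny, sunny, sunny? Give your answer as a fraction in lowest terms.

1/4

Day 1 is given. For each transition, use the conditional probability from the current state:
P(sunny | sunny) = 1/2; P(sunny | sunny) = 1/2.
P = 1/2 × 1/2 = 1/4.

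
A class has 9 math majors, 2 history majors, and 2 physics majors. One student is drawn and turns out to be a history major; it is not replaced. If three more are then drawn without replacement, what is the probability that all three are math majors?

21/55

After the first draw, 9 of the remaining 12 students are math majors.
P = 9/12 × 8/11 × 7/10 = 504/1320 = 21/55.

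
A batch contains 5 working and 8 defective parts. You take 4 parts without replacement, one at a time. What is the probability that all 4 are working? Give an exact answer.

P = 5/13 × 4/12 × 3/11 × 2/10 = 120/17160 = 1/143.

1/143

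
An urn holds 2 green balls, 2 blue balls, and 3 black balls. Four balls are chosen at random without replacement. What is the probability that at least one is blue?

6/7

P(no blue) = 5/7 × 4/6 × 3/5 × 2/4 = 120/840 = 1/7.
P(at least one) = 1 − 1/7 = 6/7.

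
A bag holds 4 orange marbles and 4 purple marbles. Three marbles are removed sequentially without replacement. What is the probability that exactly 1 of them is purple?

3/7

One ordering (purple drawn first) has probability 4/8 × 4/7 × 3/6 = 48/336 = 1/7.
There are C(3,1) = 3 such orderings, each equally likely, so P = 3 × 1/7 = 3/7.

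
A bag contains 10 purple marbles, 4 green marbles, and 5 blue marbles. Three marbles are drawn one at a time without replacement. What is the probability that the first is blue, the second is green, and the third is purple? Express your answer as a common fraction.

Chain rule:
P = 5/19 × 4/18 × 10/17 = 200/5814 = 100/2907.

100/2907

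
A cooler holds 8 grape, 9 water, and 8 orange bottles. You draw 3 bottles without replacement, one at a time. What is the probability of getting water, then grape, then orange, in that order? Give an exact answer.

Multiply the probability of each draw given the previous ones:
P = 9/25 × 8/24 × 8/23 = 576/13800 = 24/575.

24/575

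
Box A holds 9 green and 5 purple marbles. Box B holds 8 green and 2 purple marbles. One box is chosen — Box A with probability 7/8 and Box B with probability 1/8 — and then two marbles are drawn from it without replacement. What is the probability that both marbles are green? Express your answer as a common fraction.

248/585

From Box A: P(both green) = (9/14)(8/13) = 36/91.
From Box B: P(both green) = (8/10)(7/9) = 28/45.
Total probability = (7/8)(36/91) + (1/8)(28/45) = 248/585.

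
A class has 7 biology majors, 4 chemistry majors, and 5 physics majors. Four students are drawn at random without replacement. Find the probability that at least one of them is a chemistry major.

P(no chemistry majors) = 12/16 × 11/15 × 10/14 × 9/13 = 11880/43680 = 99/364.
P(at least one) = 1 − 99/364 = 265/364.

265/364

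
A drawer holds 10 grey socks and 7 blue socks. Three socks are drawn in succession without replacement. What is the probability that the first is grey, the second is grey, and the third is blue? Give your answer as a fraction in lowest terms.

21/136

Each draw changes the counts, so multiply the conditional probabilities along the sequence:
P = 10/17 × 9/16 × 7/15 = 630/4080 = 21/136.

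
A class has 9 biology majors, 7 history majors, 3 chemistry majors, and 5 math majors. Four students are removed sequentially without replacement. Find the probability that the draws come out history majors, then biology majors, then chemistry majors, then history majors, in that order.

Multiply the probability of each draw given the previous ones:
P = 7/24 × 9/23 × 3/22 × 6/21 = 1134/255024 = 9/2024.

9/2024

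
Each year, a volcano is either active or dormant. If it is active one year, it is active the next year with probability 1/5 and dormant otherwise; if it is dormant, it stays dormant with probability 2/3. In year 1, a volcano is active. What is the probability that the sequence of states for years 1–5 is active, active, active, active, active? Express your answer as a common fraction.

Year 1 is given. For each transition, use the conditional probability from the current state:
P(active | active) = 1/5; P(active | active) = 1/5; P(active | active) = 1/5; P(active | active) = 1/5.
P = 1/5 × 1/5 × 1/5 × 1/5 = 1/625.

1/625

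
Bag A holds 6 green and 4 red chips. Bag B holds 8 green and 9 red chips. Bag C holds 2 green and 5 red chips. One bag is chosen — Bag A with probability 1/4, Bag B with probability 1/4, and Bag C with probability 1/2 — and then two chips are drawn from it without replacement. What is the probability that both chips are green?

From Bag A: P(both green) = (6/10)(5/9) = 1/3.
From Bag B: P(both green) = (8/17)(7/16) = 7/34.
From Bag C: P(both green) = (2/7)(1/6) = 1/21.
Total probability = (1/4)(1/3) + (1/4)(7/34) + (1/2)(1/21) = 151/952.

151/952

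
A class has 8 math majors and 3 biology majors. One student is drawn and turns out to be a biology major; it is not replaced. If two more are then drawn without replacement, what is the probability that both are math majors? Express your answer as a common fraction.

With the first student removed, 8 math majors remain out of 10.
P = 8/10 × 7/9 = 56/90 = 28/45.

28/45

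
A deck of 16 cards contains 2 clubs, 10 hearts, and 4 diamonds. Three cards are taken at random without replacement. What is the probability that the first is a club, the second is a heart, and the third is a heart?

3/56

Multiply the probability of each draw given the previous ones:
P = 2/16 × 10/15 × 9/14 = 180/3360 = 3/56.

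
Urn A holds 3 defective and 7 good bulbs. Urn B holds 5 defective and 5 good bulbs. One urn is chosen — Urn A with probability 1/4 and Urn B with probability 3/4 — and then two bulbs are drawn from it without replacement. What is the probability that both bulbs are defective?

11/60

From Urn A: P(both defective) = (3/10)(2/9) = 1/15.
From Urn B: P(both defective) = (5/10)(4/9) = 2/9.
Total probability = (1/4)(1/15) + (3/4)(2/9) = 11/60.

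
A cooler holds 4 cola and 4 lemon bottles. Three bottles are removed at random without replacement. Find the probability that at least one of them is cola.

P(no cola) = 4/8 × 3/7 × 2/6 = 24/336 = 1/14.
P(at least one) = 1 − 1/14 = 13/14.

13/14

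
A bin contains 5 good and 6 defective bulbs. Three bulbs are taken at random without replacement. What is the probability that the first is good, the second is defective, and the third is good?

Chain rule:
P = 5/11 × 6/10 × 4/9 = 120/990 = 4/33.

4/33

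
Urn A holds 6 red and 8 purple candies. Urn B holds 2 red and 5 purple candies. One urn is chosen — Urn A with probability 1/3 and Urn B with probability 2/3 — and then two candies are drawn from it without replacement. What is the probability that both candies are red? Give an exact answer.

71/819

From Urn A: P(both red) = (6/14)(5/13) = 15/91.
From Urn B: P(both red) = (2/7)(1/6) = 1/21.
Total probability = (1/3)(15/91) + (2/3)(1/21) = 71/819.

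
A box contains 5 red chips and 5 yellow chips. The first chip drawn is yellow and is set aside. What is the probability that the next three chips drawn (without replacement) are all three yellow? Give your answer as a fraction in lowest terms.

1/21

After the first draw, 4 of the remaining 9 chips are yellow.
P = 4/9 × 3/8 × 2/7 = 24/504 = 1/21.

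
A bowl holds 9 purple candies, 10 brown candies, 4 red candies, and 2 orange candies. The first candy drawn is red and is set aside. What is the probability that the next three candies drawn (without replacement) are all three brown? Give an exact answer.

With the first candy removed, 10 brown remain out of 24.
P = 10/24 × 9/23 × 8/22 = 720/12144 = 15/253.

15/253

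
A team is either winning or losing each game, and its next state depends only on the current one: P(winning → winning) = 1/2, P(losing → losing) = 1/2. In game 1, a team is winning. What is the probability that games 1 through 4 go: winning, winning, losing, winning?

Game 1 is given. For each transition, use the conditional probability from the current state:
P(winning | winning) = 1/2; P(losing | winning) = 1/2; P(winning | losing) = 1/2.
P = 1/2 × 1/2 × 1/2 = 1/8.

1/8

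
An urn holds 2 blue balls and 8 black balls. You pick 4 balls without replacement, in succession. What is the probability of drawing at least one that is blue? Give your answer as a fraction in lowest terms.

2/3

P(no blue) = 8/10 × 7/9 × 6/8 × 5/7 = 1680/5040 = 1/3.
P(at least one) = 1 − 1/3 = 2/3.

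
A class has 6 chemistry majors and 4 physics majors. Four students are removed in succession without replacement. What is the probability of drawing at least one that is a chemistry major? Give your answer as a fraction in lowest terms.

209/210

P(no chemistry majors) = 4/10 × 3/9 × 2/8 × 1/7 = 24/5040 = 1/210.
P(at least one) = 1 − 1/210 = 209/210.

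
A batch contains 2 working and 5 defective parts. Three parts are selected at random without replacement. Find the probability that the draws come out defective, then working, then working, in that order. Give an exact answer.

1/21

Chain rule:
P = 5/7 × 2/6 × 1/5 = 10/210 = 1/21.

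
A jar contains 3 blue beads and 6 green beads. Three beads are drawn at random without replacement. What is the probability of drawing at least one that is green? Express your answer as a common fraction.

83/84

P(no green) = 3/9 × 2/8 × 1/7 = 6/504 = 1/84.
P(at least one) = 1 − 1/84 = 83/84.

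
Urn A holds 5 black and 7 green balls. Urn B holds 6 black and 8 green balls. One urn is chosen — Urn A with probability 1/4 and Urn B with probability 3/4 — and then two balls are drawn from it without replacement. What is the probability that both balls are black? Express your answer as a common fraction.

From Urn A: P(both black) = (5/12)(4/11) = 5/33.
From Urn B: P(both black) = (6/14)(5/13) = 15/91.
Total probability = (1/4)(5/33) + (3/4)(15/91) = 485/3003.

485/3003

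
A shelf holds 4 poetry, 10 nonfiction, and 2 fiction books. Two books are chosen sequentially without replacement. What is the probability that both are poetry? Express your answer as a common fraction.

P(all poetry) = 4/16 × 3/15 = 12/240 = 1/20.

1/20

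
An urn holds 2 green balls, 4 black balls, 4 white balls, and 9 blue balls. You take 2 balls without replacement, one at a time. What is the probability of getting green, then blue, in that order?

Each draw changes the counts, so multiply the conditional probabilities along the sequence:
P = 2/19 × 9/18 = 18/342 = 1/19.

1/19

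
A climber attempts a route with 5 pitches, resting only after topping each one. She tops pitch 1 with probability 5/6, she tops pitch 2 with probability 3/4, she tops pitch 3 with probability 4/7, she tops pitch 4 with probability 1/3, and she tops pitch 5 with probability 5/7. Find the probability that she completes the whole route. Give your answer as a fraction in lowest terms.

The events are sequential, so multiply the conditional probabilities:
P = 5/6 × 3/4 × 4/7 × 1/3 × 5/7 = 300/3528 = 25/294.

25/294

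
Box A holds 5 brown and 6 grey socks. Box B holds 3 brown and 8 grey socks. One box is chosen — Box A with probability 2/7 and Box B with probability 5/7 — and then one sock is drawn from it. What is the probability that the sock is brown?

From Box A: P(brown) = 5/11.
From Box B: P(brown) = 3/11.
Total probability = (2/7)(5/11) + (5/7)(3/11) = 25/77.

25/77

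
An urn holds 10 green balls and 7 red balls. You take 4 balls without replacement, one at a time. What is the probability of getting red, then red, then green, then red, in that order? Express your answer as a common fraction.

Each draw changes the counts, so multiply the conditional probabilities along the sequence:
P = 7/17 × 6/16 × 10/15 × 5/14 = 2100/57120 = 5/136.

5/136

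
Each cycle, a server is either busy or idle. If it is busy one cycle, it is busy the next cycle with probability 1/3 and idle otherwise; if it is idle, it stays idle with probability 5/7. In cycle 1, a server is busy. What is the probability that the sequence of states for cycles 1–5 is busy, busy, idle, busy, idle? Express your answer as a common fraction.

8/189

Cycle 1 is given. For each transition, use the conditional probability from the current state:
P(busy | busy) = 1/3; P(idle | busy) = 2/3; P(busy | idle) = 2/7; P(idle | busy) = 2/3.
P = 1/3 × 2/3 × 2/7 × 2/3 = 8/189.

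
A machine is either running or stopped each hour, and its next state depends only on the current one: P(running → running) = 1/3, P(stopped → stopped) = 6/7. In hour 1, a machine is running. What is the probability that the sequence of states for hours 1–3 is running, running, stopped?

2/9

Hour 1 is given. For each transition, use the conditional probability from the current state:
P(running | running) = 1/3; P(stopped | running) = 2/3.
P = 1/3 × 2/3 = 2/9.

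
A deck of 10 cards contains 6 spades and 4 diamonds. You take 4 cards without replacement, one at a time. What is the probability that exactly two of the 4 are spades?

One ordering (spades drawn first) has probability 6/10 × 5/9 × 4/8 × 3/7 = 360/5040 = 1/14.
There are C(4,2) = 6 such orderings, each equally likely, so P = 6 × 1/14 = 3/7.

3/7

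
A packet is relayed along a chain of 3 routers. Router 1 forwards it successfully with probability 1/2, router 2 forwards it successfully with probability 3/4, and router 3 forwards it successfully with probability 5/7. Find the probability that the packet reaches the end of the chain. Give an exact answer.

Each stage is reached only if all earlier stages succeed, so
P = 1/2 × 3/4 × 5/7 = 15/56.

15/56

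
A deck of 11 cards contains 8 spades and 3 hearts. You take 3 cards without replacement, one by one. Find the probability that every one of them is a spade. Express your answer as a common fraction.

56/165

P(every draw is a spade) = 8/11 × 7/10 × 6/9 = 336/990 = 56/165.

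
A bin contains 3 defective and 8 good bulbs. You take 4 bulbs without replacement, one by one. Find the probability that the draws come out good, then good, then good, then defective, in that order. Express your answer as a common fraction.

7/55

Multiply the probability of each draw given the previous ones:
P = 8/11 × 7/10 × 6/9 × 3/8 = 1008/7920 = 7/55.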